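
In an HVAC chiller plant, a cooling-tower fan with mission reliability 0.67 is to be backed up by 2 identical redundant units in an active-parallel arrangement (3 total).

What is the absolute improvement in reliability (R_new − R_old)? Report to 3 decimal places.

0.294

R_before = 0.67
R_after = 1 − (1 − 0.67)^3 = 0.964
ΔR = 0.964 − 0.67 = 0.294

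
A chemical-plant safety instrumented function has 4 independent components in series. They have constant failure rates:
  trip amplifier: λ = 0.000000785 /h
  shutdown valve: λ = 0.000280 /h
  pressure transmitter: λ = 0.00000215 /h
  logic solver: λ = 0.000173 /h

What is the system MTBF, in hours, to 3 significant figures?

2190

Series of exponential components: λ_sys = Σ λ_i
λ_sys = 0.000000785 + 0.000280 + 0.00000215 + 0.000173 = 4.5593e-04 /h
MTBF = 1 / λ_sys = 2190 h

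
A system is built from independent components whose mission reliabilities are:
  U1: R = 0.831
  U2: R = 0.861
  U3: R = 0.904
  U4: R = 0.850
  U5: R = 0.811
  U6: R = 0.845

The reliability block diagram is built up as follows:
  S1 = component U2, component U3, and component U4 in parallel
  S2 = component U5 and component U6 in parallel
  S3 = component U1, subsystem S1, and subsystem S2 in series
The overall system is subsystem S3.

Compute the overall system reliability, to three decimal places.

Parallel (U2, U3, and U4): 1 − (1 − 0.86100)(1 − 0.90400)(1 − 0.85000) = 0.99800
Parallel (U5 and U6): 1 − (1 − 0.81100)(1 − 0.84500) = 0.97071
Series (U1, [0.99800], and [0.97071]): 0.83100 × 0.99800 × 0.97071 = 0.805

0.805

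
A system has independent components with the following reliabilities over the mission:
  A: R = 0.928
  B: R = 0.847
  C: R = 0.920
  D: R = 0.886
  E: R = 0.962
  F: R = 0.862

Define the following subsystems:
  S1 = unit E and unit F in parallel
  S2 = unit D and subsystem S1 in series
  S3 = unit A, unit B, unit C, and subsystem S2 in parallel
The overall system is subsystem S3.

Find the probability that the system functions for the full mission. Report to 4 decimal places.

Parallel (E and F): 1 − (1 − 0.962000)(1 − 0.862000) = 0.994756
Series (D and [0.994756]): 0.886000 × 0.994756 = 0.881354
Parallel (A, B, C, and [0.881354]): 1 − (1 − 0.928000)(1 − 0.847000)(1 − 0.920000)(1 − 0.881354) = 0.9999

0.9999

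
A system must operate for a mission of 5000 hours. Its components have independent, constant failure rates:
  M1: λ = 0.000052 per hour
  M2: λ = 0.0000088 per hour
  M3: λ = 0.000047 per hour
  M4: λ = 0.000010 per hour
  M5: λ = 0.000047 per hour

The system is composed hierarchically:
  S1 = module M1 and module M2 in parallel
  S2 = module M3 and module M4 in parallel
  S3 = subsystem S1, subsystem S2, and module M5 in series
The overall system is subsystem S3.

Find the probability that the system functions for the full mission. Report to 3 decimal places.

0.775

R(M1) = exp(−0.000052 × 5000) = 0.77105
R(M2) = exp(−0.0000088 × 5000) = 0.95695
R(M3) = exp(−0.000047 × 5000) = 0.79057
R(M4) = exp(−0.000010 × 5000) = 0.95123
R(M5) = exp(−0.000047 × 5000) = 0.79057
Parallel (M1 and M2): 1 − (1 − 0.77105)(1 − 0.95695) = 0.99014
Parallel (M3 and M4): 1 − (1 − 0.79057)(1 − 0.95123) = 0.98979
Series ([0.99014], [0.98979], and M5): 0.99014 × 0.98979 × 0.79057 = 0.775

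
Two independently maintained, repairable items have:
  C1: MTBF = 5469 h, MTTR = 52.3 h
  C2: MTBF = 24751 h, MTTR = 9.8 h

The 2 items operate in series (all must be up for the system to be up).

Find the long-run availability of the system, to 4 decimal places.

A(C1) = MTBF/(MTBF+MTTR) = 5469/(5469+52.3) = 0.990528
A(C2) = MTBF/(MTBF+MTTR) = 24751/(24751+9.8) = 0.999604
Series availability: 0.990528 × 0.999604 = 0.9901

0.9901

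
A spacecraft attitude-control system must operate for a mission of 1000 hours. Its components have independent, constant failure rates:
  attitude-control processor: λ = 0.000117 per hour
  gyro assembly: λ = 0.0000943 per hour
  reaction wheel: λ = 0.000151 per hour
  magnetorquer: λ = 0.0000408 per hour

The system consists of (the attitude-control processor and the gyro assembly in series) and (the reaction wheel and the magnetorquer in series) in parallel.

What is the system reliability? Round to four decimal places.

0.9668

R(attitude-control processor) = exp(−0.000117 × 1000) = 0.889585
R(gyro assembly) = exp(−0.0000943 × 1000) = 0.910010
R(reaction wheel) = exp(−0.000151 × 1000) = 0.859848
R(magnetorquer) = exp(−0.0000408 × 1000) = 0.960021
Series (attitude-control processor and gyro assembly): 0.889585 × 0.910010 = 0.809531
Series (reaction wheel and magnetorquer): 0.859848 × 0.960021 = 0.825472
Parallel ([0.809531] and [0.825472]): 1 − (1 − 0.809531)(1 − 0.825472) = 0.9668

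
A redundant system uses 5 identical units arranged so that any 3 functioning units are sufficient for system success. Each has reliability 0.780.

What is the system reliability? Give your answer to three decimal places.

0.926

R = Σ_{i=3}^{5} C(5,i) p^i (1−p)^{5−i} with p = 0.780
C(5,3)·0.780^3·0.220^2 = 0.22968
C(5,4)·0.780^4·0.220^1 = 0.40717
C(5,5)·0.780^5·0.220^0 = 0.28872
Sum = 0.926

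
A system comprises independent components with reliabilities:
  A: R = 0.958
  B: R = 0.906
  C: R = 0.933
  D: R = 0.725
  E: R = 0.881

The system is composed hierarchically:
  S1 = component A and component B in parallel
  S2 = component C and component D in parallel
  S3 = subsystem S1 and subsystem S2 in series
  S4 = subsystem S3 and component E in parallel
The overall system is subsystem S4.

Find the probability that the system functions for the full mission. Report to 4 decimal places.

Parallel (A and B): 1 − (1 − 0.958000)(1 − 0.906000) = 0.996052
Parallel (C and D): 1 − (1 − 0.933000)(1 − 0.725000) = 0.981575
Series ([0.996052] and [0.981575]): 0.996052 × 0.981575 = 0.977700
Parallel ([0.977700] and E): 1 − (1 − 0.977700)(1 − 0.881000) = 0.9973

0.9973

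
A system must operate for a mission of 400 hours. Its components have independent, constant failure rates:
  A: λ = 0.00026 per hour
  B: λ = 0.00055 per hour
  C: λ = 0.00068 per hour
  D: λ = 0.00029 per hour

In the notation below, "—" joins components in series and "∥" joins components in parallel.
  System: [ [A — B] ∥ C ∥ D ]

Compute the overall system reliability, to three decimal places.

0.993

R(A) = exp(−0.00026 × 400) = 0.90123
R(B) = exp(−0.00055 × 400) = 0.80252
R(C) = exp(−0.00068 × 400) = 0.76185
R(D) = exp(−0.00029 × 400) = 0.89048
Series (A and B): 0.90123 × 0.80252 = 0.72326
Parallel ([0.72326], C, and D): 1 − (1 − 0.72326)(1 − 0.76185)(1 − 0.89048) = 0.993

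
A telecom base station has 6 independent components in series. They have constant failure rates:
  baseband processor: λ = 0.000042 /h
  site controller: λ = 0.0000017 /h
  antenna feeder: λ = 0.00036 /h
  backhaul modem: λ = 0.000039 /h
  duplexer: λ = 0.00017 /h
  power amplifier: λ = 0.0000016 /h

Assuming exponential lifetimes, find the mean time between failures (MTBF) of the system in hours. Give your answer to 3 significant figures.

Series of exponential components: λ_sys = Σ λ_i
λ_sys = 0.000042 + 0.0000017 + 0.00036 + 0.000039 + 0.00017 + 0.0000016 = 6.1430e-04 /h
MTBF = 1 / λ_sys = 1630 h

1630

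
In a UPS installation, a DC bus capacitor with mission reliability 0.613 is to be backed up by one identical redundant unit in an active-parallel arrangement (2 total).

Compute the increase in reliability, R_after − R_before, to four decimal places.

0.2372

R_before = 0.613
R_after = 1 − (1 − 0.613)^2 = 0.8502
ΔR = 0.8502 − 0.613 = 0.2372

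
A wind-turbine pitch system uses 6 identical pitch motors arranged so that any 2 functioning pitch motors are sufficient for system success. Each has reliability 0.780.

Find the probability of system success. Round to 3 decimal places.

R = Σ_{i=2}^{6} C(6,i) p^i (1−p)^{6−i} with p = 0.780
C(6,2)·0.780^2·0.220^4 = 0.02138
C(6,3)·0.780^3·0.220^3 = 0.10106
C(6,4)·0.780^4·0.220^2 = 0.26873
C(6,5)·0.780^5·0.220^1 = 0.38111
C(6,6)·0.780^6·0.220^0 = 0.22520
Sum = 0.997

0.997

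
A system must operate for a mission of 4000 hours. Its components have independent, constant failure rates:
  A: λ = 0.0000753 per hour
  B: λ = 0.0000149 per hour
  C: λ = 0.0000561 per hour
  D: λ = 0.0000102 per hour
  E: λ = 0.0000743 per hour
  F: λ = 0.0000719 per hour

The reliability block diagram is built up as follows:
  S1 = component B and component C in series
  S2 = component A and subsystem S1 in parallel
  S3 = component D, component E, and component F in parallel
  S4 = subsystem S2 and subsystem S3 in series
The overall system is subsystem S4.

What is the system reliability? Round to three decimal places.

0.933

R(A) = exp(−0.0000753 × 4000) = 0.73993
R(B) = exp(−0.0000149 × 4000) = 0.94214
R(C) = exp(−0.0000561 × 4000) = 0.79900
R(D) = exp(−0.0000102 × 4000) = 0.96002
R(E) = exp(−0.0000743 × 4000) = 0.74290
R(F) = exp(−0.0000719 × 4000) = 0.75006
Series (B and C): 0.94214 × 0.79900 = 0.75277
Parallel (A and [0.75277]): 1 − (1 − 0.73993)(1 − 0.75277) = 0.93570
Parallel (D, E, and F): 1 − (1 − 0.96002)(1 − 0.74290)(1 − 0.75006) = 0.99743
Series ([0.93570] and [0.99743]): 0.93570 × 0.99743 = 0.933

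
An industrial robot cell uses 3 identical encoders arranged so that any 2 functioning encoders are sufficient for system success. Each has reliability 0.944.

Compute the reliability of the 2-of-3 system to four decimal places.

R = Σ_{i=2}^{3} C(3,i) p^i (1−p)^{3−i} with p = 0.944
C(3,2)·0.944^2·0.056^1 = 0.149711
C(3,3)·0.944^3·0.056^0 = 0.841232
Sum = 0.9909

0.9909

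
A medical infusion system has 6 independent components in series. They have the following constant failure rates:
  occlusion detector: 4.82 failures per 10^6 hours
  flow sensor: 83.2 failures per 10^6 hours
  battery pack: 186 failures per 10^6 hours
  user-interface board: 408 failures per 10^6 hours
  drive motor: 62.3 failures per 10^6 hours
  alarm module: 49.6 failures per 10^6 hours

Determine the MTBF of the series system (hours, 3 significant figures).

Series of exponential components: λ_sys = Σ λ_i
λ_sys = 0.00000482 + 0.0000832 + 0.000186 + 0.000408 + 0.0000623 + 0.0000496 = 7.9392e-04 /h
MTBF = 1 / λ_sys = 1260 h

1260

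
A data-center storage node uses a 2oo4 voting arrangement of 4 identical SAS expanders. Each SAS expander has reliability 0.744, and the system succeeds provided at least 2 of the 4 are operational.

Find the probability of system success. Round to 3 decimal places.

0.946

R = Σ_{i=2}^{4} C(4,i) p^i (1−p)^{4−i} with p = 0.744
C(4,2)·0.744^2·0.256^2 = 0.21766
C(4,3)·0.744^3·0.256^1 = 0.42171
C(4,4)·0.744^4·0.256^0 = 0.30640
Sum = 0.946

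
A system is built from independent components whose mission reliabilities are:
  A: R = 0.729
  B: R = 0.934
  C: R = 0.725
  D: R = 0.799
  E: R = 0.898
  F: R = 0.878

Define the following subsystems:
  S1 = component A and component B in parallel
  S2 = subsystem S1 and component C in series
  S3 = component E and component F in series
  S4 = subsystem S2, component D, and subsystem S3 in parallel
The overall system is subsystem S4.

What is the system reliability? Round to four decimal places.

Parallel (A and B): 1 − (1 − 0.729000)(1 − 0.934000) = 0.982114
Series ([0.982114] and C): 0.982114 × 0.725000 = 0.712033
Series (E and F): 0.898000 × 0.878000 = 0.788444
Parallel ([0.712033], D, and [0.788444]): 1 − (1 − 0.712033)(1 − 0.799000)(1 − 0.788444) = 0.9878

0.9878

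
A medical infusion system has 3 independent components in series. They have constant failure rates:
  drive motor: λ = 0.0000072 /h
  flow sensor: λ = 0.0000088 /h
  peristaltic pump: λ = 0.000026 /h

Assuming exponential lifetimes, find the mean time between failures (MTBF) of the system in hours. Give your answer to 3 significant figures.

23800

Series of exponential components: λ_sys = Σ λ_i
λ_sys = 0.0000072 + 0.0000088 + 0.000026 = 4.2000e-05 /h
MTBF = 1 / λ_sys = 23800 h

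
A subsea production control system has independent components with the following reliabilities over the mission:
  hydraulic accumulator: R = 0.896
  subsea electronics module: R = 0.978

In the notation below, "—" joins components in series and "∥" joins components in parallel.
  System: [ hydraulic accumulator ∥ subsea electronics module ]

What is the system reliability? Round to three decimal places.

Parallel (hydraulic accumulator and subsea electronics module): 1 − (1 − 0.89600)(1 − 0.97800) = 0.998

0.998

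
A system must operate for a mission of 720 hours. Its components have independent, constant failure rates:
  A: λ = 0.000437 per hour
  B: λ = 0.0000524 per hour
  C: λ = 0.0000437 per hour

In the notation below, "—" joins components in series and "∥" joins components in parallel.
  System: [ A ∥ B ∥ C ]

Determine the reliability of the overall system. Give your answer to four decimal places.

R(A) = exp(−0.000437 × 720) = 0.730052
R(B) = exp(−0.0000524 × 720) = 0.962975
R(C) = exp(−0.0000437 × 720) = 0.969026
Parallel (A, B, and C): 1 − (1 − 0.730052)(1 − 0.962975)(1 − 0.969026) = 0.9997

0.9997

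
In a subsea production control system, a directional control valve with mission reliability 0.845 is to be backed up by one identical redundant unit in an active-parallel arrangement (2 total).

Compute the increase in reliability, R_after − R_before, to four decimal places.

0.1310

R_before = 0.845
R_after = 1 − (1 − 0.845)^2 = 0.9760
ΔR = 0.9760 − 0.845 = 0.1310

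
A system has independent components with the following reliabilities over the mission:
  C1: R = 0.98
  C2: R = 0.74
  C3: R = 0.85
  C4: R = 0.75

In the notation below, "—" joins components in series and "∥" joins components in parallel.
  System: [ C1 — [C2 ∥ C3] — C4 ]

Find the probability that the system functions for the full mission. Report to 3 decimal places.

Parallel (C2 and C3): 1 − (1 − 0.74000)(1 − 0.85000) = 0.96100
Series (C1, [0.96100], and C4): 0.98000 × 0.96100 × 0.75000 = 0.706

0.706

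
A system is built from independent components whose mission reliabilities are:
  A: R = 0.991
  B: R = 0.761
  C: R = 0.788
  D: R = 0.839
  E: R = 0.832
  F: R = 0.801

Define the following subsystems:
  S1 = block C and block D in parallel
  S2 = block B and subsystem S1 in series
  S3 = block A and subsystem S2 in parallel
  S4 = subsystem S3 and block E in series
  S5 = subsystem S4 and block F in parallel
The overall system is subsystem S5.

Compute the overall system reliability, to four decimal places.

0.9662

Parallel (C and D): 1 − (1 − 0.788000)(1 − 0.839000) = 0.965868
Series (B and [0.965868]): 0.761000 × 0.965868 = 0.735026
Parallel (A and [0.735026]): 1 − (1 − 0.991000)(1 − 0.735026) = 0.997615
Series ([0.997615] and E): 0.997615 × 0.832000 = 0.830016
Parallel ([0.830016] and F): 1 − (1 − 0.830016)(1 − 0.801000) = 0.9662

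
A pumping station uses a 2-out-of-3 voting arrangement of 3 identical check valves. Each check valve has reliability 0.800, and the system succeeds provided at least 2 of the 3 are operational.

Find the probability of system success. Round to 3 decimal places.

R = Σ_{i=2}^{3} C(3,i) p^i (1−p)^{3−i} with p = 0.800
C(3,2)·0.800^2·0.200^1 = 0.38400
C(3,3)·0.800^3·0.200^0 = 0.51200
Sum = 0.896

0.896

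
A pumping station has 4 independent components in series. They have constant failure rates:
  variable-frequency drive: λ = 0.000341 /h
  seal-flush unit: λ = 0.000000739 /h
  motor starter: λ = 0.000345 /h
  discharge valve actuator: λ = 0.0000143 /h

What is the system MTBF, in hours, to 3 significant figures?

Series of exponential components: λ_sys = Σ λ_i
λ_sys = 0.000341 + 0.000000739 + 0.000345 + 0.0000143 = 7.0104e-04 /h
MTBF = 1 / λ_sys = 1430 h

1430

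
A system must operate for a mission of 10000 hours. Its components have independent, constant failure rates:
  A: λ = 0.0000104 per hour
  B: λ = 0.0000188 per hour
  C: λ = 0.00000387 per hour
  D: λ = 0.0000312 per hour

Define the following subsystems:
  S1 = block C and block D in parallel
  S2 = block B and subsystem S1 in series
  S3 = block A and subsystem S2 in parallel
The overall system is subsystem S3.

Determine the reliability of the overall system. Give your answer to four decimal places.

R(A) = exp(−0.0000104 × 10000) = 0.901225
R(B) = exp(−0.0000188 × 10000) = 0.828615
R(C) = exp(−0.00000387 × 10000) = 0.962039
R(D) = exp(−0.0000312 × 10000) = 0.731982
Parallel (C and D): 1 − (1 − 0.962039)(1 − 0.731982) = 0.989826
Series (B and [0.989826]): 0.828615 × 0.989826 = 0.820185
Parallel (A and [0.820185]): 1 − (1 − 0.901225)(1 − 0.820185) = 0.9822

0.9822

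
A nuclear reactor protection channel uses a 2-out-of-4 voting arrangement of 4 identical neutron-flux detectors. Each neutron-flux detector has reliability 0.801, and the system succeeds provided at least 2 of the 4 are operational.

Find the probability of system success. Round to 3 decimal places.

R = Σ_{i=2}^{4} C(4,i) p^i (1−p)^{4−i} with p = 0.801
C(4,2)·0.801^2·0.199^2 = 0.15245
C(4,3)·0.801^3·0.199^1 = 0.40908
C(4,4)·0.801^4·0.199^0 = 0.41165
Sum = 0.973

0.973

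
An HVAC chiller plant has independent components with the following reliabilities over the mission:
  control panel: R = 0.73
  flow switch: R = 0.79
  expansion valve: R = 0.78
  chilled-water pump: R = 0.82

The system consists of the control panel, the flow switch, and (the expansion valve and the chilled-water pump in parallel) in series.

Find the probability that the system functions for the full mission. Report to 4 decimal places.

0.5539

Parallel (expansion valve and chilled-water pump): 1 − (1 − 0.780000)(1 − 0.820000) = 0.960400
Series (control panel, flow switch, and [0.960400]): 0.730000 × 0.790000 × 0.960400 = 0.5539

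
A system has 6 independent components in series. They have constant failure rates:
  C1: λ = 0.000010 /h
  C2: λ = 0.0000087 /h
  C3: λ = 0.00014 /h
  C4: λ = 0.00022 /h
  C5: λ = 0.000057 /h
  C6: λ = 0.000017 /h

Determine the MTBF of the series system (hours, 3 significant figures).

2210

Series of exponential components: λ_sys = Σ λ_i
λ_sys = 0.000010 + 0.0000087 + 0.00014 + 0.00022 + 0.000057 + 0.000017 = 4.5270e-04 /h
MTBF = 1 / λ_sys = 2210 h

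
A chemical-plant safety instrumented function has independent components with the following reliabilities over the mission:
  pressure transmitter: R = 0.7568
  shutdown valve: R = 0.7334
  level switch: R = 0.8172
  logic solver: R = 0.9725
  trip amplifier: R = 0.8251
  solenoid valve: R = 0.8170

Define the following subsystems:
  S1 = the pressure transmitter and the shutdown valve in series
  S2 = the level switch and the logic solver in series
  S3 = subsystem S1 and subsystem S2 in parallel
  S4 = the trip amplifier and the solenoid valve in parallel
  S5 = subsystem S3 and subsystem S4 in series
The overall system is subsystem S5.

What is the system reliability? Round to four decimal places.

0.8796

Series (pressure transmitter and shutdown valve): 0.756800 × 0.733400 = 0.555037
Series (level switch and logic solver): 0.817200 × 0.972500 = 0.794727
Parallel ([0.555037] and [0.794727]): 1 − (1 − 0.555037)(1 − 0.794727) = 0.908661
Parallel (trip amplifier and solenoid valve): 1 − (1 − 0.825100)(1 − 0.817000) = 0.967993
Series ([0.908661] and [0.967993]): 0.908661 × 0.967993 = 0.8796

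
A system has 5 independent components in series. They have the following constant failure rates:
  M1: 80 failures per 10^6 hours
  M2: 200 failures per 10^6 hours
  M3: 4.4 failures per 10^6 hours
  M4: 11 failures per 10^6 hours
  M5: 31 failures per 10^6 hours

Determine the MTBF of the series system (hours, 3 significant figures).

Series of exponential components: λ_sys = Σ λ_i
λ_sys = 0.000080 + 0.00020 + 0.0000044 + 0.000011 + 0.000031 = 3.2640e-04 /h
MTBF = 1 / λ_sys = 3060 h

3060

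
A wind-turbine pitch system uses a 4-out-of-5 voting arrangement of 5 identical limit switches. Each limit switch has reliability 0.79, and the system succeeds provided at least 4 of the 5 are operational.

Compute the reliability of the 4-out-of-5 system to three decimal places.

R = Σ_{i=4}^{5} C(5,i) p^i (1−p)^{5−i} with p = 0.79
C(5,4)·0.79^4·0.21^1 = 0.40898
C(5,5)·0.79^5·0.21^0 = 0.30771
Sum = 0.717

0.717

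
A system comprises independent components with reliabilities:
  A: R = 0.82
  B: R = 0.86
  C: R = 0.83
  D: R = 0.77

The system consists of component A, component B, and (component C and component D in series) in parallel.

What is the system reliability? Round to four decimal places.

Series (C and D): 0.830000 × 0.770000 = 0.639100
Parallel (A, B, and [0.639100]): 1 − (1 − 0.820000)(1 − 0.860000)(1 − 0.639100) = 0.9909

0.9909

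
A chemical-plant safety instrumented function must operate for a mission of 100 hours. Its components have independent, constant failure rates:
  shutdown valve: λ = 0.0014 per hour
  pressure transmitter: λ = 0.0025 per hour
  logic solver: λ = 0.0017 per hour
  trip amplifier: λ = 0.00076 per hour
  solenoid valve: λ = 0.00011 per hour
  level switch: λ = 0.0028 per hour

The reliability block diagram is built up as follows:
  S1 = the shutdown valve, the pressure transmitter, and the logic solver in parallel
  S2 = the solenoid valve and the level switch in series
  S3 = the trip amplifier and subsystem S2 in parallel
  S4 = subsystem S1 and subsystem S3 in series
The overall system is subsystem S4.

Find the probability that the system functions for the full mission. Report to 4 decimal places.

R(shutdown valve) = exp(−0.0014 × 100) = 0.869358
R(pressure transmitter) = exp(−0.0025 × 100) = 0.778801
R(logic solver) = exp(−0.0017 × 100) = 0.843665
R(trip amplifier) = exp(−0.00076 × 100) = 0.926816
R(solenoid valve) = exp(−0.00011 × 100) = 0.989060
R(level switch) = exp(−0.0028 × 100) = 0.755784
Parallel (shutdown valve, pressure transmitter, and logic solver): 1 − (1 − 0.869358)(1 − 0.778801)(1 − 0.843665) = 0.995482
Series (solenoid valve and level switch): 0.989060 × 0.755784 = 0.747516
Parallel (trip amplifier and [0.747516]): 1 − (1 − 0.926816)(1 − 0.747516) = 0.981522
Series ([0.995482] and [0.981522]): 0.995482 × 0.981522 = 0.9771

0.9771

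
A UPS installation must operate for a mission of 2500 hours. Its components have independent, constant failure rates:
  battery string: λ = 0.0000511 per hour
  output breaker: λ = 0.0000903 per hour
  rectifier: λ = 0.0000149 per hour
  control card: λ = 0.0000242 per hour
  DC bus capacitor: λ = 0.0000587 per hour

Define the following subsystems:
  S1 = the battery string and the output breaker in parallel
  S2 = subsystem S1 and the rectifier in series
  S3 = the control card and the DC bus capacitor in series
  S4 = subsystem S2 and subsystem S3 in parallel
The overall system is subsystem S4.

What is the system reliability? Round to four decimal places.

R(battery string) = exp(−0.0000511 × 2500) = 0.880073
R(output breaker) = exp(−0.0000903 × 2500) = 0.797918
R(rectifier) = exp(−0.0000149 × 2500) = 0.963435
R(control card) = exp(−0.0000242 × 2500) = 0.941294
R(DC bus capacitor) = exp(−0.0000587 × 2500) = 0.863510
Parallel (battery string and output breaker): 1 − (1 − 0.880073)(1 − 0.797918) = 0.975765
Series ([0.975765] and rectifier): 0.975765 × 0.963435 = 0.940086
Series (control card and DC bus capacitor): 0.941294 × 0.863510 = 0.812817
Parallel ([0.940086] and [0.812817]): 1 − (1 − 0.940086)(1 − 0.812817) = 0.9888

0.9888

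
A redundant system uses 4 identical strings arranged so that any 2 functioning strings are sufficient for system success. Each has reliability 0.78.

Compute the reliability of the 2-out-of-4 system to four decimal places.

0.9644

R = Σ_{i=2}^{4} C(4,i) p^i (1−p)^{4−i} with p = 0.78
C(4,2)·0.78^2·0.22^2 = 0.176679
C(4,3)·0.78^3·0.22^1 = 0.417606
C(4,4)·0.78^4·0.22^0 = 0.370151
Sum = 0.9644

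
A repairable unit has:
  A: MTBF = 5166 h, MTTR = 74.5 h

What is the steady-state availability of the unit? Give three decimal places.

A(A) = MTBF/(MTBF+MTTR) = 5166/(5166+74.5) = 0.986

0.986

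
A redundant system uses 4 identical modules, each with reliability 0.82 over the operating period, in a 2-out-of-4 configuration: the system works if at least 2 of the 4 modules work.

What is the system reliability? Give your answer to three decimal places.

R = Σ_{i=2}^{4} C(4,i) p^i (1−p)^{4−i} with p = 0.82
C(4,2)·0.82^2·0.18^2 = 0.13071
C(4,3)·0.82^3·0.18^1 = 0.39698
C(4,4)·0.82^4·0.18^0 = 0.45212
Sum = 0.980

0.980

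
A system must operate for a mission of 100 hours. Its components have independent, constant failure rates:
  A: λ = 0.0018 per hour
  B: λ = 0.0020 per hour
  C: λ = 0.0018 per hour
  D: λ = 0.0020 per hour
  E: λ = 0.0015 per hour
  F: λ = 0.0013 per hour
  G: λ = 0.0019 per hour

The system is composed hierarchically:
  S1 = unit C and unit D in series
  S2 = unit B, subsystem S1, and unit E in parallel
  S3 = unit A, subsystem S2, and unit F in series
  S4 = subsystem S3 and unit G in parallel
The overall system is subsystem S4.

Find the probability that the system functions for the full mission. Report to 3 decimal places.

0.953

R(A) = exp(−0.0018 × 100) = 0.83527
R(B) = exp(−0.0020 × 100) = 0.81873
R(C) = exp(−0.0018 × 100) = 0.83527
R(D) = exp(−0.0020 × 100) = 0.81873
R(E) = exp(−0.0015 × 100) = 0.86071
R(F) = exp(−0.0013 × 100) = 0.87810
R(G) = exp(−0.0019 × 100) = 0.82696
Series (C and D): 0.83527 × 0.81873 = 0.68386
Parallel (B, [0.68386], and E): 1 − (1 − 0.81873)(1 − 0.68386)(1 − 0.86071) = 0.99202
Series (A, [0.99202], and F): 0.83527 × 0.99202 × 0.87810 = 0.72760
Parallel ([0.72760] and G): 1 − (1 − 0.72760)(1 − 0.82696) = 0.953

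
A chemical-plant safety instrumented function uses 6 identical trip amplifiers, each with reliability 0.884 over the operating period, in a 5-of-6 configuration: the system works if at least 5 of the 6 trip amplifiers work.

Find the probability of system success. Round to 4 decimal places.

R = Σ_{i=5}^{6} C(6,i) p^i (1−p)^{6−i} with p = 0.884
C(6,5)·0.884^5·0.116^1 = 0.375725
C(6,6)·0.884^6·0.116^0 = 0.477214
Sum = 0.8529

0.8529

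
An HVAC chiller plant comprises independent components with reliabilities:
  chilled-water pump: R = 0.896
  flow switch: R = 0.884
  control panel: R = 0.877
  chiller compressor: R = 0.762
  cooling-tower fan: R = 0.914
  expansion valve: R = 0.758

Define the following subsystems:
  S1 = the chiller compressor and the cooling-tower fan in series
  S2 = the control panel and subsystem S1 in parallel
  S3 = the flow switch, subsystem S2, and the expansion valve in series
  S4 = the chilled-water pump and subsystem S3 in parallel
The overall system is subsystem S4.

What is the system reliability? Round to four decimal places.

0.9631

Series (chiller compressor and cooling-tower fan): 0.762000 × 0.914000 = 0.696468
Parallel (control panel and [0.696468]): 1 − (1 − 0.877000)(1 − 0.696468) = 0.962666
Series (flow switch, [0.962666], and expansion valve): 0.884000 × 0.962666 × 0.758000 = 0.645056
Parallel (chilled-water pump and [0.645056]): 1 − (1 − 0.896000)(1 − 0.645056) = 0.9631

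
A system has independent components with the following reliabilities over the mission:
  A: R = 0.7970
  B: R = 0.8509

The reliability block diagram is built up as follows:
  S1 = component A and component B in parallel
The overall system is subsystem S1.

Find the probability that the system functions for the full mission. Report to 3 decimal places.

0.970

Parallel (A and B): 1 − (1 − 0.79700)(1 − 0.85090) = 0.970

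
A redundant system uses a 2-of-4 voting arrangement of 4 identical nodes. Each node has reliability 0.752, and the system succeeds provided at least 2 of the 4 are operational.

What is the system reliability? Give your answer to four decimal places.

0.9503

R = Σ_{i=2}^{4} C(4,i) p^i (1−p)^{4−i} with p = 0.752
C(4,2)·0.752^2·0.248^2 = 0.208685
C(4,3)·0.752^3·0.248^1 = 0.421857
C(4,4)·0.752^4·0.248^0 = 0.319795
Sum = 0.9503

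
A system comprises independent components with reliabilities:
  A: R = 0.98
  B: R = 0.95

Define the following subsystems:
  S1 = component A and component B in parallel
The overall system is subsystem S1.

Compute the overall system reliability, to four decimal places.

Parallel (A and B): 1 − (1 − 0.980000)(1 − 0.950000) = 0.9990

0.9990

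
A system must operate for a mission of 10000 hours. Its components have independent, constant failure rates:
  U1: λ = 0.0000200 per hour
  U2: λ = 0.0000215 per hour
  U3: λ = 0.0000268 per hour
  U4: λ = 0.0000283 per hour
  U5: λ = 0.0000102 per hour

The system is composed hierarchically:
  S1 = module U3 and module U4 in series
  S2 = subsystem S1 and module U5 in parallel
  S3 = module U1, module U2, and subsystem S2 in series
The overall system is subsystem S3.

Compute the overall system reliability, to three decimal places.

R(U1) = exp(−0.0000200 × 10000) = 0.81873
R(U2) = exp(−0.0000215 × 10000) = 0.80654
R(U3) = exp(−0.0000268 × 10000) = 0.76491
R(U4) = exp(−0.0000283 × 10000) = 0.75352
R(U5) = exp(−0.0000102 × 10000) = 0.90303
Series (U3 and U4): 0.76491 × 0.75352 = 0.57637
Parallel ([0.57637] and U5): 1 − (1 − 0.57637)(1 − 0.90303) = 0.95892
Series (U1, U2, and [0.95892]): 0.81873 × 0.80654 × 0.95892 = 0.633

0.633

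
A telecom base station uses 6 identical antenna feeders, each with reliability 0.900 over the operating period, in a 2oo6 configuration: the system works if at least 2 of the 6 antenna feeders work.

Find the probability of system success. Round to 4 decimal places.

0.9999

R = Σ_{i=2}^{6} C(6,i) p^i (1−p)^{6−i} with p = 0.900
C(6,2)·0.900^2·0.100^4 = 0.001215
C(6,3)·0.900^3·0.100^3 = 0.014580
C(6,4)·0.900^4·0.100^2 = 0.098415
C(6,5)·0.900^5·0.100^1 = 0.354294
C(6,6)·0.900^6·0.100^0 = 0.531441
Sum = 0.9999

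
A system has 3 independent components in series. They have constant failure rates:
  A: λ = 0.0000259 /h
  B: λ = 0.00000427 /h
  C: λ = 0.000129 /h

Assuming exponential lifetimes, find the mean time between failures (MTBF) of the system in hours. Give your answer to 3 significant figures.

6280

Series of exponential components: λ_sys = Σ λ_i
λ_sys = 0.0000259 + 0.00000427 + 0.000129 = 1.5917e-04 /h
MTBF = 1 / λ_sys = 6280 h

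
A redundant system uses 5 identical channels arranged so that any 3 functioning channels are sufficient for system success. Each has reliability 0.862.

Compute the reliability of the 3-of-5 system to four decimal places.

0.9789

R = Σ_{i=3}^{5} C(5,i) p^i (1−p)^{5−i} with p = 0.862
C(5,3)·0.862^3·0.138^2 = 0.121978
C(5,4)·0.862^4·0.138^1 = 0.380959
C(5,5)·0.862^5·0.138^0 = 0.475923
Sum = 0.9789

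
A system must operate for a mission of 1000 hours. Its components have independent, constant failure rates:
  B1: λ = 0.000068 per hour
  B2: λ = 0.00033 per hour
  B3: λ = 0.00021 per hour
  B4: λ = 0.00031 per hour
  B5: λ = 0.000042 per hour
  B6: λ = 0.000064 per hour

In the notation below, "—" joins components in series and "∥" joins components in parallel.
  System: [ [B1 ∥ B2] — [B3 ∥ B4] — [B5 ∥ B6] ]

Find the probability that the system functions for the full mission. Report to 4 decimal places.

R(B1) = exp(−0.000068 × 1000) = 0.934260
R(B2) = exp(−0.00033 × 1000) = 0.718924
R(B3) = exp(−0.00021 × 1000) = 0.810584
R(B4) = exp(−0.00031 × 1000) = 0.733447
R(B5) = exp(−0.000042 × 1000) = 0.958870
R(B6) = exp(−0.000064 × 1000) = 0.938005
Parallel (B1 and B2): 1 − (1 − 0.934260)(1 − 0.718924) = 0.981522
Parallel (B3 and B4): 1 − (1 − 0.810584)(1 − 0.733447) = 0.949511
Parallel (B5 and B6): 1 − (1 − 0.958870)(1 − 0.938005) = 0.997450
Series ([0.981522], [0.949511], and [0.997450]): 0.981522 × 0.949511 × 0.997450 = 0.9296

0.9296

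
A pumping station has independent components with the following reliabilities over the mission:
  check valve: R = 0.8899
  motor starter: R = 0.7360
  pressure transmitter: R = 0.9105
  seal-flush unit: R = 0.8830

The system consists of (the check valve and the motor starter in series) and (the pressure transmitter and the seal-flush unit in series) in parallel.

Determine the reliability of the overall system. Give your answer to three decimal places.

0.932

Series (check valve and motor starter): 0.88990 × 0.73600 = 0.65497
Series (pressure transmitter and seal-flush unit): 0.91050 × 0.88300 = 0.80397
Parallel ([0.65497] and [0.80397]): 1 − (1 − 0.65497)(1 − 0.80397) = 0.932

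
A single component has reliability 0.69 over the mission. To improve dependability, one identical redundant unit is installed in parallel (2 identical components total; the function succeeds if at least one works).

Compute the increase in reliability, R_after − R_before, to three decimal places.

R_before = 0.69
R_after = 1 − (1 − 0.69)^2 = 0.904
ΔR = 0.904 − 0.69 = 0.214

0.214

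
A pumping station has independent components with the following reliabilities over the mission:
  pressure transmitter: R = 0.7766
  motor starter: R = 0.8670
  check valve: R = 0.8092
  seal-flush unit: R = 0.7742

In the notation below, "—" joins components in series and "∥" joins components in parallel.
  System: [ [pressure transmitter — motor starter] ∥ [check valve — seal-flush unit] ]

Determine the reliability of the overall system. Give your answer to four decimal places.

0.8780

Series (pressure transmitter and motor starter): 0.776600 × 0.867000 = 0.673312
Series (check valve and seal-flush unit): 0.809200 × 0.774200 = 0.626483
Parallel ([0.673312] and [0.626483]): 1 − (1 − 0.673312)(1 − 0.626483) = 0.8780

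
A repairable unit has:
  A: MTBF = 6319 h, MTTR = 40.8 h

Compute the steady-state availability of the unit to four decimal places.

A(A) = MTBF/(MTBF+MTTR) = 6319/(6319+40.8) = 0.9936

0.9936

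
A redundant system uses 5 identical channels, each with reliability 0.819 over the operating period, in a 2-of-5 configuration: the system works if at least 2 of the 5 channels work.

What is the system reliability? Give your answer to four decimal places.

0.9954

R = Σ_{i=2}^{5} C(5,i) p^i (1−p)^{5−i} with p = 0.819
C(5,2)·0.819^2·0.181^3 = 0.039774
C(5,3)·0.819^3·0.181^2 = 0.179974
C(5,4)·0.819^4·0.181^1 = 0.407178
C(5,5)·0.819^5·0.181^0 = 0.368485
Sum = 0.9954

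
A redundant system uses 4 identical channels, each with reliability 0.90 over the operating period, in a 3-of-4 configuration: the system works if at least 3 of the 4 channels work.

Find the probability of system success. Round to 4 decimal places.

R = Σ_{i=3}^{4} C(4,i) p^i (1−p)^{4−i} with p = 0.90
C(4,3)·0.90^3·0.10^1 = 0.291600
C(4,4)·0.90^4·0.10^0 = 0.656100
Sum = 0.9477

0.9477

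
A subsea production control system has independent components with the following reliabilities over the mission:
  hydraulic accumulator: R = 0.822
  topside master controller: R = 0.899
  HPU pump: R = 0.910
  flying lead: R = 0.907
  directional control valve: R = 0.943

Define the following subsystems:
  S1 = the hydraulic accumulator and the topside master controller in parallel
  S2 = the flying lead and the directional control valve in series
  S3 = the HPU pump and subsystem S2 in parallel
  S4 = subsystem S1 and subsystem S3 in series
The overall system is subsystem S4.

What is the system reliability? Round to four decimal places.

0.9692

Parallel (hydraulic accumulator and topside master controller): 1 − (1 − 0.822000)(1 − 0.899000) = 0.982022
Series (flying lead and directional control valve): 0.907000 × 0.943000 = 0.855301
Parallel (HPU pump and [0.855301]): 1 − (1 − 0.910000)(1 − 0.855301) = 0.986977
Series ([0.982022] and [0.986977]): 0.982022 × 0.986977 = 0.9692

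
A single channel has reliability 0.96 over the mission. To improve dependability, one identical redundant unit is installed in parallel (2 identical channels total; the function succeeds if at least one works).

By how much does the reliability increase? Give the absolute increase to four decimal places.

R_before = 0.96
R_after = 1 − (1 − 0.96)^2 = 0.9984
ΔR = 0.9984 − 0.96 = 0.0384

0.0384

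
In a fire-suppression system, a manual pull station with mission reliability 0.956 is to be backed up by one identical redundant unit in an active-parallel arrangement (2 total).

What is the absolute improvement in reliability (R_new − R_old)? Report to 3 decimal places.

R_before = 0.956
R_after = 1 − (1 − 0.956)^2 = 0.998
ΔR = 0.998 − 0.956 = 0.042

0.042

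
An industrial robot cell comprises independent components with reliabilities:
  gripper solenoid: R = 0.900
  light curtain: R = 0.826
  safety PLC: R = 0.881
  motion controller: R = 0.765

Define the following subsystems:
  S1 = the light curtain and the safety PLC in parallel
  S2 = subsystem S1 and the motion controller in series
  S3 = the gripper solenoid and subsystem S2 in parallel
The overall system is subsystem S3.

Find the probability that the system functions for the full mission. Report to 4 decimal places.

Parallel (light curtain and safety PLC): 1 − (1 − 0.826000)(1 − 0.881000) = 0.979294
Series ([0.979294] and motion controller): 0.979294 × 0.765000 = 0.749160
Parallel (gripper solenoid and [0.749160]): 1 − (1 − 0.900000)(1 − 0.749160) = 0.9749

0.9749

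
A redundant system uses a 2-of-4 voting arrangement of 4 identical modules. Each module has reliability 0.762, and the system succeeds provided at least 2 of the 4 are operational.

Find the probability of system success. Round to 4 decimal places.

R = Σ_{i=2}^{4} C(4,i) p^i (1−p)^{4−i} with p = 0.762
C(4,2)·0.762^2·0.238^2 = 0.197340
C(4,3)·0.762^3·0.238^1 = 0.421213
C(4,4)·0.762^4·0.238^0 = 0.337147
Sum = 0.9557

0.9557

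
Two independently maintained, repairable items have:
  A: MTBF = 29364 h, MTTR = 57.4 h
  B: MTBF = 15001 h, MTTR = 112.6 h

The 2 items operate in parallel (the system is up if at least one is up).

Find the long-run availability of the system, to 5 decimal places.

A(A) = MTBF/(MTBF+MTTR) = 29364/(29364+57.4) = 0.998049
A(B) = MTBF/(MTBF+MTTR) = 15001/(15001+112.6) = 0.992550
Parallel availability: 1 − (1 − 0.998049)(1 − 0.992550) = 0.99999

0.99999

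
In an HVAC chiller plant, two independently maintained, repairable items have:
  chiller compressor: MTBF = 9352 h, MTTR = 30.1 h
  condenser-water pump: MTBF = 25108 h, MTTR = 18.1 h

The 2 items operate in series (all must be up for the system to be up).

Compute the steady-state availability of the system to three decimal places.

0.996

A(chiller compressor) = MTBF/(MTBF+MTTR) = 9352/(9352+30.1) = 0.996792
A(condenser-water pump) = MTBF/(MTBF+MTTR) = 25108/(25108+18.1) = 0.999280
Series availability: 0.996792 × 0.999280 = 0.996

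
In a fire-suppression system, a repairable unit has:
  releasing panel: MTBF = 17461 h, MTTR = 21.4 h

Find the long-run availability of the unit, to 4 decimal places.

0.9988

A(releasing panel) = MTBF/(MTBF+MTTR) = 17461/(17461+21.4) = 0.9988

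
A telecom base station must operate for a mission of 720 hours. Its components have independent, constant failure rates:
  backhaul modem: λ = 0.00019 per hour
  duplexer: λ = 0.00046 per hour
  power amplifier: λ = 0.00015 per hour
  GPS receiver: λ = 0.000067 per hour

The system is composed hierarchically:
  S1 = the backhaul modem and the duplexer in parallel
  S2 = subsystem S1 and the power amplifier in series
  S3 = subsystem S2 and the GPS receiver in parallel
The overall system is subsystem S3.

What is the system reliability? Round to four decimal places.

R(backhaul modem) = exp(−0.00019 × 720) = 0.872145
R(duplexer) = exp(−0.00046 × 720) = 0.718062
R(power amplifier) = exp(−0.00015 × 720) = 0.897628
R(GPS receiver) = exp(−0.000067 × 720) = 0.952905
Parallel (backhaul modem and duplexer): 1 − (1 − 0.872145)(1 − 0.718062) = 0.963953
Series ([0.963953] and power amplifier): 0.963953 × 0.897628 = 0.865271
Parallel ([0.865271] and GPS receiver): 1 − (1 − 0.865271)(1 − 0.952905) = 0.9937

0.9937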